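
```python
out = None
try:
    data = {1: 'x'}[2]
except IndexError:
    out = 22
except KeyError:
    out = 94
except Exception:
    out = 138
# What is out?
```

Step-by-step execution trace:
1. `data = {1: 'x'}[2]` raises KeyError.
2. `except IndexError` does not match KeyError; skipped.
3. `except KeyError` matches → out = 94.
4. Remaining except clauses are skipped.
Result: 94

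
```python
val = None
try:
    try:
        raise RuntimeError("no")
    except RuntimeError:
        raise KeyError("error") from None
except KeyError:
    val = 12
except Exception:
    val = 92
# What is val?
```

Step-by-step execution trace:
1. Inner try raises RuntimeError; inner `except RuntimeError` catches it.
2. `raise KeyError(...) from None` raises KeyError (from None suppresses __context__, but the active exception is still KeyError).
3. Outer `except KeyError` matches → val = 12.
4. `except Exception` is not reached.
Result: 12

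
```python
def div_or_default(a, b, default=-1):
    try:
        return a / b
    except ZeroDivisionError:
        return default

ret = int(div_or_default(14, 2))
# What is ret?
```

Step-by-step execution trace:
1. `div_or_default(14, 2)` enters try: `return 14 / 2` → returns 7.0. No exception raised.
2. `except ZeroDivisionError` is skipped.
3. `int(7.0)` → 7 → ret = 7.
Result: 7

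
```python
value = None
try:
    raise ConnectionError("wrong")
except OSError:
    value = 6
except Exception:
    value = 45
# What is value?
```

Step-by-step execution trace:
1. `raise ConnectionError(...)` raises ConnectionError.
2. `except OSError` matches (ConnectionError is a subclass of OSError) → value = 6.
3. `except Exception` is not reached.
Result: 6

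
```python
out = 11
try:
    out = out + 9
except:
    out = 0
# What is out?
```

Step-by-step execution trace:
1. out starts at 11.
2. try: `out = out + 9` → out = 20. No exception raised.
3. `except` is skipped.
Result: 20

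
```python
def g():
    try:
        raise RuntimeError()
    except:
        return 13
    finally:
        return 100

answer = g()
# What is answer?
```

Step-by-step execution trace:
1. `g()` enters try: `raise RuntimeError()` raises RuntimeError.
2. bare `except` matches → `return 13` sets pending return value 13.
3. Before returning, `finally: return 100` runs and overrides the pending return.
4. g() returns 100 → answer = 100.
Result: 100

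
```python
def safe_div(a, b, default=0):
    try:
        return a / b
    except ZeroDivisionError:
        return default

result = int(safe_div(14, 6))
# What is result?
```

Step-by-step execution trace:
1. `safe_div(14, 6)` enters try: `return 14 / 6` → returns 2.3333333333333335. No exception raised.
2. `except ZeroDivisionError` is skipped.
3. `int(2.3333333333333335)` → 2 → result = 2.
Result: 2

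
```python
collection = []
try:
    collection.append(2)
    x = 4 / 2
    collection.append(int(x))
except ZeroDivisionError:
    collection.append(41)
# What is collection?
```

Step-by-step execution trace:
1. try: `collection.append(2)` → collection = [2].
2. `x = 4 / 2` → x = 2.0. No exception raised.
3. `collection.append(int(x))` → collection = [2, 2].
4. `except ZeroDivisionError` is skipped (no exception was raised).
Result: [2, 2]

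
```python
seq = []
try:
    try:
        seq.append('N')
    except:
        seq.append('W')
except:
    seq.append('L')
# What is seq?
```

Step-by-step execution trace:
1. Inner try: `seq.append('N')` → seq = ['N']. No exception raised.
2. Inner `except` is skipped.
3. Inner try completes normally; outer `except` is skipped.
Result: ['N']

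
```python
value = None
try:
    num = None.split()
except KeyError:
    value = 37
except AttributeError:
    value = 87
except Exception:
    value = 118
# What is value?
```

Step-by-step execution trace:
1. `num = None.split()` raises AttributeError.
2. `except KeyError` does not match AttributeError; skipped.
3. `except AttributeError` matches → value = 87.
4. Remaining except clauses are skipped.
Result: 87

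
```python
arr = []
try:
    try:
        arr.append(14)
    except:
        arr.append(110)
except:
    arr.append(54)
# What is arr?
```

Step-by-step execution trace:
1. Inner try: `arr.append(14)` → arr = [14]. No exception raised.
2. Inner `except` is skipped.
3. Inner try completes normally; outer `except` is skipped.
Result: [14]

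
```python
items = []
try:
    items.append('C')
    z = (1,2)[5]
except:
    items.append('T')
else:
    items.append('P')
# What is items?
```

Step-by-step execution trace:
1. try: `items.append('C')` → items = ['C'].
2. `z = (1,2)[5]` raises IndexError.
3. bare `except` matches → `items.append('T')` → items = ['C', 'T'].
4. `else` is skipped (an exception was raised).
Result: ['C', 'T']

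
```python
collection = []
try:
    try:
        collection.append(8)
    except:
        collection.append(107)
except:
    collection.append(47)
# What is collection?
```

Step-by-step execution trace:
1. Inner try: `collection.append(8)` → collection = [8]. No exception raised.
2. Inner `except` is skipped.
3. Inner try completes normally; outer `except` is skipped.
Result: [8]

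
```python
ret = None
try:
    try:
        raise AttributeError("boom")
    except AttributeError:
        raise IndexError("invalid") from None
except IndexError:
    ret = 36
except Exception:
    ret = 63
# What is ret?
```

Step-by-step execution trace:
1. Inner try raises AttributeError; inner `except AttributeError` catches it.
2. `raise IndexError(...) from None` raises IndexError (from None suppresses __context__, but the active exception is still IndexError).
3. Outer `except IndexError` matches → ret = 36.
4. `except Exception` is not reached.
Result: 36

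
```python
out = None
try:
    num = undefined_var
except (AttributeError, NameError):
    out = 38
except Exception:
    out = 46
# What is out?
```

Step-by-step execution trace:
1. `num = undefined_var` raises NameError.
2. `except (AttributeError, NameError)` matches (NameError is in the tuple) → out = 38.
3. `except Exception` is not reached.
Result: 38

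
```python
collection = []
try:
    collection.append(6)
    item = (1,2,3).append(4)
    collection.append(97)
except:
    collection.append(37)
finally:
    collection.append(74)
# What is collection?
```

Step-by-step execution trace:
1. try: `collection.append(6)` → collection = [6].
2. `item = (1,2,3).append(4)` raises AttributeError; `collection.append(97)` is not reached.
3. bare `except` matches → `collection.append(37)` → collection = [6, 37].
4. finally always runs: `collection.append(74)` → collection = [6, 37, 74].
Result: [6, 37, 74]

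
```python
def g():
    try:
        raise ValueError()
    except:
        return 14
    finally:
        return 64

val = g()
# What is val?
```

Step-by-step execution trace:
1. `g()` enters try: `raise ValueError()` raises ValueError.
2. bare `except` matches → `return 14` sets pending return value 14.
3. Before returning, `finally: return 64` runs and overrides the pending return.
4. g() returns 64 → val = 64.
Result: 64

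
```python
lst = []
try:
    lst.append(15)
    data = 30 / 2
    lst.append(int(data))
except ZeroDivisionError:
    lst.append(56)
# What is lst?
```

Step-by-step execution trace:
1. try: `lst.append(15)` → lst = [15].
2. `data = 30 / 2` → data = 15.0. No exception raised.
3. `lst.append(int(data))` → lst = [15, 15].
4. `except ZeroDivisionError` is skipped (no exception was raised).
Result: [15, 15]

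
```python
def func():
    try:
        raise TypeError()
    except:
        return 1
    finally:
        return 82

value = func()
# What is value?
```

Step-by-step execution trace:
1. `func()` enters try: `raise TypeError()` raises TypeError.
2. bare `except` matches → `return 1` sets pending return value 1.
3. Before returning, `finally: return 82` runs and overrides the pending return.
4. func() returns 82 → value = 82.
Result: 82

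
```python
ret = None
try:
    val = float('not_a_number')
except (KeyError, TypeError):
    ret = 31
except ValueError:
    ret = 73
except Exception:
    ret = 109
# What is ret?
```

Step-by-step execution trace:
1. `val = float('not_a_number')` raises ValueError.
2. `except (KeyError, TypeError)` does not match ValueError; skipped.
3. `except ValueError` matches (exact type match) → ret = 73.
4. `except Exception` is not reached.
Result: 73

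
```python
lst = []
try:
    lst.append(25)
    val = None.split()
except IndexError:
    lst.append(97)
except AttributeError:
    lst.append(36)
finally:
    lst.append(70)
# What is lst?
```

Step-by-step execution trace:
1. try: `lst.append(25)` → lst = [25].
2. `val = None.split()` raises AttributeError.
3. `except IndexError` does not match AttributeError; skipped.
4. `except AttributeError` matches → `lst.append(36)` → lst = [25, 36].
5. finally always runs: `lst.append(70)` → lst = [25, 36, 70].
Result: [25, 36, 70]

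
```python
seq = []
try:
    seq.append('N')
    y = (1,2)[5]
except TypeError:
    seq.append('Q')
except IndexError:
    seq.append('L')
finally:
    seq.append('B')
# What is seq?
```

Step-by-step execution trace:
1. try: `seq.append('N')` → seq = ['N'].
2. `y = (1,2)[5]` raises IndexError.
3. `except TypeError` does not match IndexError; skipped.
4. `except IndexError` matches → `seq.append('L')` → seq = ['N', 'L'].
5. finally always runs: `seq.append('B')` → seq = ['N', 'L', 'B'].
Result: ['N', 'L', 'B']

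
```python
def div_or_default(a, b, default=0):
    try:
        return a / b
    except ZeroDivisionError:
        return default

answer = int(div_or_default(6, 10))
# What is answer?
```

Step-by-step execution trace:
1. `div_or_default(6, 10)` enters try: `return 6 / 10` → returns 0.6. No exception raised.
2. `except ZeroDivisionError` is skipped.
3. `int(0.6)` → 0 → answer = 0.
Result: 0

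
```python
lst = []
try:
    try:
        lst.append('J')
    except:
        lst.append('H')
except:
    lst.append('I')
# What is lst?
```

Step-by-step execution trace:
1. Inner try: `lst.append('J')` → lst = ['J']. No exception raised.
2. Inner `except` is skipped.
3. Inner try completes normally; outer `except` is skipped.
Result: ['J']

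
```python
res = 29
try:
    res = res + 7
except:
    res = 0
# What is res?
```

Step-by-step execution trace:
1. res starts at 29.
2. try: `res = res + 7` → res = 36. No exception raised.
3. `except` is skipped.
Result: 36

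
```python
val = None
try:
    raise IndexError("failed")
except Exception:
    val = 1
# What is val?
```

Step-by-step execution trace:
1. `raise IndexError(...)` raises IndexError.
2. `except Exception` matches (IndexError is a subclass of Exception) → val = 1.
Result: 1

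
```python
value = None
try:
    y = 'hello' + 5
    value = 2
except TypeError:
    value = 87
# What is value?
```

Step-by-step execution trace:
1. `y = 'hello' + 5` raises TypeError.
2. `value = 2` is not reached.
3. `except TypeError` matches → value = 87.
Result: 87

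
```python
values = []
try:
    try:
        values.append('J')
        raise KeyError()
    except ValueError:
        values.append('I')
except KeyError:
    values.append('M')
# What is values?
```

Step-by-step execution trace:
1. Inner try: `values.append('J')` → values = ['J'].
2. `raise KeyError()` raises KeyError.
3. Inner `except ValueError` does not match KeyError; exception propagates to outer try.
4. Outer `except KeyError` matches → `values.append('M')` → values = ['J', 'M'].
Result: ['J', 'M']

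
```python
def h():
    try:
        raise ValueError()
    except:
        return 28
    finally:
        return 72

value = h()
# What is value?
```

Step-by-step execution trace:
1. `h()` enters try: `raise ValueError()` raises ValueError.
2. bare `except` matches → `return 28` sets pending return value 28.
3. Before returning, `finally: return 72` runs and overrides the pending return.
4. h() returns 72 → value = 72.
Result: 72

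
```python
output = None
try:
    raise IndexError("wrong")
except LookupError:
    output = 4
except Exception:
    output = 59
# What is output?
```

Step-by-step execution trace:
1. `raise IndexError(...)` raises IndexError.
2. `except LookupError` matches (IndexError is a subclass of LookupError) → output = 4.
3. `except Exception` is not reached.
Result: 4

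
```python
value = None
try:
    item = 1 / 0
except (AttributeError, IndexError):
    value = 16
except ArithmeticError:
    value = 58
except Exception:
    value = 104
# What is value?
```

Step-by-step execution trace:
1. `item = 1 / 0` raises ZeroDivisionError.
2. `except (AttributeError, IndexError)` does not match ZeroDivisionError; skipped.
3. `except ArithmeticError` matches (ZeroDivisionError is a subclass of ArithmeticError) → value = 58.
4. `except Exception` is not reached.
Result: 58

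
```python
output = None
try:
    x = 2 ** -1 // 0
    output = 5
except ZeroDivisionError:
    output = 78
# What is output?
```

Step-by-step execution trace:
1. `x = 2 ** -1 // 0` raises ZeroDivisionError.
2. `output = 5` is not reached.
3. `except ZeroDivisionError` matches → output = 78.
Result: 78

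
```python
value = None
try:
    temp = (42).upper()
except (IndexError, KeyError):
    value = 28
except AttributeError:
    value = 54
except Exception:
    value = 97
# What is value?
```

Step-by-step execution trace:
1. `temp = (42).upper()` raises AttributeError.
2. `except (IndexError, KeyError)` does not match AttributeError; skipped.
3. `except AttributeError` matches (exact type match) → value = 54.
4. `except Exception` is not reached.
Result: 54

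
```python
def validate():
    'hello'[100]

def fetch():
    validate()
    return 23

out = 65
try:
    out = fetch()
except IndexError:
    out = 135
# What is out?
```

Step-by-step execution trace:
1. out starts at 65.
2. try: `fetch()` calls `validate()`.
3. `validate()` evaluates `'hello'[100]`, which raises IndexError; it propagates through fetch (uncaught).
4. `return 23` in fetch is not reached; the assignment to out does not complete.
5. `except IndexError` matches → out = 135.
Result: 135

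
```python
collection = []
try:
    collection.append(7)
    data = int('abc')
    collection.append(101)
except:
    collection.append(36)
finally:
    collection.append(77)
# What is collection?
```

Step-by-step execution trace:
1. try: `collection.append(7)` → collection = [7].
2. `data = int('abc')` raises ValueError; `collection.append(101)` is not reached.
3. bare `except` matches → `collection.append(36)` → collection = [7, 36].
4. finally always runs: `collection.append(77)` → collection = [7, 36, 77].
Result: [7, 36, 77]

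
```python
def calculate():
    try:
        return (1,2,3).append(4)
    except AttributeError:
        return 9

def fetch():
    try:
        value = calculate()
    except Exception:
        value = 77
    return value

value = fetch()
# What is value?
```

Step-by-step execution trace:
1. `fetch()` calls `calculate()`.
2. In calculate: `(1,2,3).append(4)` raises AttributeError; `except AttributeError` catches it → returns 9.
3. In fetch: `value = calculate()` → value = 9. No exception reaches fetch.
4. `except Exception` is skipped; fetch returns 9.
5. value = 9.
Result: 9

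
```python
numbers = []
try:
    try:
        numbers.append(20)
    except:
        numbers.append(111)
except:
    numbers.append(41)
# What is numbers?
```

Step-by-step execution trace:
1. Inner try: `numbers.append(20)` → numbers = [20]. No exception raised.
2. Inner `except` is skipped.
3. Inner try completes normally; outer `except` is skipped.
Result: [20]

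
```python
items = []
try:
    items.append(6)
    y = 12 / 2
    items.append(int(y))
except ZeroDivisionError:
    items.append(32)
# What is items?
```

Step-by-step execution trace:
1. try: `items.append(6)` → items = [6].
2. `y = 12 / 2` → y = 6.0. No exception raised.
3. `items.append(int(y))` → items = [6, 6].
4. `except ZeroDivisionError` is skipped (no exception was raised).
Result: [6, 6]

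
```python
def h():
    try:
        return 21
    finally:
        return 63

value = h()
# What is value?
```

Step-by-step execution trace:
1. `h()` enters try: `return 21` sets pending return value 21.
2. Before returning, `finally: return 63` runs and overrides the pending return.
3. h() returns 63 → value = 63.
Result: 63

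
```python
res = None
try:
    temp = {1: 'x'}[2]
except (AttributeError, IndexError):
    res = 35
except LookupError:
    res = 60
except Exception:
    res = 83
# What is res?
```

Step-by-step execution trace:
1. `temp = {1: 'x'}[2]` raises KeyError.
2. `except (AttributeError, IndexError)` does not match KeyError; skipped.
3. `except LookupError` matches (KeyError is a subclass of LookupError) → res = 60.
4. `except Exception` is not reached.
Result: 60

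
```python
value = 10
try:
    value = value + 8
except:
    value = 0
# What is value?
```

Step-by-step execution trace:
1. value starts at 10.
2. try: `value = value + 8` → value = 18. No exception raised.
3. `except` is skipped.
Result: 18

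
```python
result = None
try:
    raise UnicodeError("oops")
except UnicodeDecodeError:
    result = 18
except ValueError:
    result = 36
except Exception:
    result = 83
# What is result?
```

Step-by-step execution trace:
1. `raise UnicodeError(...)` raises UnicodeError.
2. `except UnicodeDecodeError` does not match (UnicodeError is not a subclass of UnicodeDecodeError); skipped.
3. `except ValueError` matches (UnicodeError is a subclass of ValueError) → result = 36.
4. `except Exception` is not reached.
Result: 36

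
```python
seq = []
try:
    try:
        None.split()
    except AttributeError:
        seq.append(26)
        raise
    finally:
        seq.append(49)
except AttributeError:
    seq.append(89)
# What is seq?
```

Step-by-step execution trace:
1. Inner try: `None.split()` raises AttributeError.
2. Inner `except AttributeError` matches → `seq.append(26)` → seq = [26].
3. bare `raise` re-raises AttributeError.
4. Inner `finally` runs during unwinding: `seq.append(49)` → seq = [26, 49].
5. Outer `except AttributeError` matches → `seq.append(89)` → seq = [26, 49, 89].
Result: [26, 49, 89]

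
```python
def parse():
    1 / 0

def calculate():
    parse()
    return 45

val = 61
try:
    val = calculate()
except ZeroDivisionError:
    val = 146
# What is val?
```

Step-by-step execution trace:
1. val starts at 61.
2. try: `calculate()` calls `parse()`.
3. `parse()` evaluates `1 / 0`, which raises ZeroDivisionError; it propagates through calculate (uncaught).
4. `return 45` in calculate is not reached; the assignment to val does not complete.
5. `except ZeroDivisionError` matches → val = 146.
Result: 146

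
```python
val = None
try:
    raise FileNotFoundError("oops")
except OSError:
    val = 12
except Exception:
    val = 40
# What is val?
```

Step-by-step execution trace:
1. `raise FileNotFoundError(...)` raises FileNotFoundError.
2. `except OSError` matches (FileNotFoundError is a subclass of OSError) → val = 12.
3. `except Exception` is not reached.
Result: 12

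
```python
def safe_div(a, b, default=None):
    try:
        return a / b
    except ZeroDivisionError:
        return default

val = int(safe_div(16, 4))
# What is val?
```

Step-by-step execution trace:
1. `safe_div(16, 4)` enters try: `return 16 / 4` → returns 4.0. No exception raised.
2. `except ZeroDivisionError` is skipped.
3. `int(4.0)` → 4 → val = 4.
Result: 4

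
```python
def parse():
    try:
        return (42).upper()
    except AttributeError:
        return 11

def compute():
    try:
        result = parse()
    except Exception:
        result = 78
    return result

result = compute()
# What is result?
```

Step-by-step execution trace:
1. `compute()` calls `parse()`.
2. In parse: `(42).upper()` raises AttributeError; `except AttributeError` catches it → returns 11.
3. In compute: `result = parse()` → result = 11. No exception reaches compute.
4. `except Exception` is skipped; compute returns 11.
5. result = 11.
Result: 11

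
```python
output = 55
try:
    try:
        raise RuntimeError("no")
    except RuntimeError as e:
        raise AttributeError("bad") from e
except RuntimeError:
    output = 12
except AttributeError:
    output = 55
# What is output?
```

Step-by-step execution trace:
1. Inner try raises RuntimeError; inner `except RuntimeError as e` catches it.
2. `raise AttributeError(...) from e` raises AttributeError (RuntimeError is attached as __cause__, but only AttributeError is active).
3. Outer `except RuntimeError` does not match AttributeError; skipped.
4. Outer `except AttributeError` matches → output = 55.
Result: 55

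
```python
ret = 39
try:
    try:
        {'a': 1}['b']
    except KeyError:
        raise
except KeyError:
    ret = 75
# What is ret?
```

Step-by-step execution trace:
1. Inner try: `{'a': 1}['b']` raises KeyError.
2. Inner `except KeyError` matches; bare `raise` re-raises the same KeyError.
3. Outer `except KeyError` matches → ret = 75.
Result: 75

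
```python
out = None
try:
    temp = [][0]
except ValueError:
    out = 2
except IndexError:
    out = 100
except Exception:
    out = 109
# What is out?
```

Step-by-step execution trace:
1. `temp = [][0]` raises IndexError.
2. `except ValueError` does not match IndexError; skipped.
3. `except IndexError` matches → out = 100.
4. Remaining except clauses are skipped.
Result: 100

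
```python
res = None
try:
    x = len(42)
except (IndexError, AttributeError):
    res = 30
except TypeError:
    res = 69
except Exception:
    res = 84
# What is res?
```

Step-by-step execution trace:
1. `x = len(42)` raises TypeError.
2. `except (IndexError, AttributeError)` does not match TypeError; skipped.
3. `except TypeError` matches (exact type match) → res = 69.
4. `except Exception` is not reached.
Result: 69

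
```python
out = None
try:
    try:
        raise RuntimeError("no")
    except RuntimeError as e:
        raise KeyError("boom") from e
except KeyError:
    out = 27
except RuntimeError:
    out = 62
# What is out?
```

Step-by-step execution trace:
1. Inner try raises RuntimeError; inner `except RuntimeError as e` catches it.
2. `raise KeyError(...) from e` raises KeyError (RuntimeError is attached as __cause__, but only KeyError is active).
3. Outer `except KeyError` matches → out = 27.
4. `except RuntimeError` is not reached.
Result: 27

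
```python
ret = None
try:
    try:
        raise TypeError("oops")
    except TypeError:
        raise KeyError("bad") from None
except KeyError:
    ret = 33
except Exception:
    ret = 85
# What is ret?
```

Step-by-step execution trace:
1. Inner try raises TypeError; inner `except TypeError` catches it.
2. `raise KeyError(...) from None` raises KeyError (from None suppresses __context__, but the active exception is still KeyError).
3. Outer `except KeyError` matches → ret = 33.
4. `except Exception` is not reached.
Result: 33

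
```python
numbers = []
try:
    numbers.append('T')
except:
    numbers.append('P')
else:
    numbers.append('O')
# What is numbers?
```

Step-by-step execution trace:
1. try: `numbers.append('T')` → numbers = ['T']. No exception raised.
2. `except` is skipped.
3. `else` runs (try completed without exception): `numbers.append('O')` → numbers = ['T', 'O'].
Result: ['T', 'O']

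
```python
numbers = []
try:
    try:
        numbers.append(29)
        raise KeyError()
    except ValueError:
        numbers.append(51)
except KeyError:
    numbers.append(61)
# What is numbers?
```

Step-by-step execution trace:
1. Inner try: `numbers.append(29)` → numbers = [29].
2. `raise KeyError()` raises KeyError.
3. Inner `except ValueError` does not match KeyError; exception propagates to outer try.
4. Outer `except KeyError` matches → `numbers.append(61)` → numbers = [29, 61].
Result: [29, 61]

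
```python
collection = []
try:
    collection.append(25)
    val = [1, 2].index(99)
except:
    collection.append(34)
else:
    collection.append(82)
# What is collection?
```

Step-by-step execution trace:
1. try: `collection.append(25)` → collection = [25].
2. `val = [1, 2].index(99)` raises ValueError.
3. bare `except` matches → `collection.append(34)` → collection = [25, 34].
4. `else` is skipped (an exception was raised).
Result: [25, 34]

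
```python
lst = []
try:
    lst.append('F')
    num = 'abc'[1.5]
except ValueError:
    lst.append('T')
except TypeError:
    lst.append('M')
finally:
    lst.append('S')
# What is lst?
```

Step-by-step execution trace:
1. try: `lst.append('F')` → lst = ['F'].
2. `num = 'abc'[1.5]` raises TypeError.
3. `except ValueError` does not match TypeError; skipped.
4. `except TypeError` matches → `lst.append('M')` → lst = ['F', 'M'].
5. finally always runs: `lst.append('S')` → lst = ['F', 'M', 'S'].
Result: ['F', 'M', 'S']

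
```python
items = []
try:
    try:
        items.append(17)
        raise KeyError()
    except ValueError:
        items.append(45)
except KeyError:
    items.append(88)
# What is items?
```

Step-by-step execution trace:
1. Inner try: `items.append(17)` → items = [17].
2. `raise KeyError()` raises KeyError.
3. Inner `except ValueError` does not match KeyError; exception propagates to outer try.
4. Outer `except KeyError` matches → `items.append(88)` → items = [17, 88].
Result: [17, 88]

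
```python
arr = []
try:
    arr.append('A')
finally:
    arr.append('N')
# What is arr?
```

Step-by-step execution trace:
1. try: `arr.append('A')` → arr = ['A'].
2. The try body completes without raising.
3. finally always runs: `arr.append('N')` → arr = ['A', 'N'].
Result: ['A', 'N']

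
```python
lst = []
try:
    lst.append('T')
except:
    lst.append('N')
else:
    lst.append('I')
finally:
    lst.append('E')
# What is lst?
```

Step-by-step execution trace:
1. try: `lst.append('T')` → lst = ['T']. No exception raised.
2. `except` is skipped.
3. `else` runs: `lst.append('I')` → lst = ['T', 'I'].
4. `finally` always runs: `lst.append('E')` → lst = ['T', 'I', 'E'].
Result: ['T', 'I', 'E']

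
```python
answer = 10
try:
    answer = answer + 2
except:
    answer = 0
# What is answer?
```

Step-by-step execution trace:
1. answer starts at 10.
2. try: `answer = answer + 2` → answer = 12. No exception raised.
3. `except` is skipped.
Result: 12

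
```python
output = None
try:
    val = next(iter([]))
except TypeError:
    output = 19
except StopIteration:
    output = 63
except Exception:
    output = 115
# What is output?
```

Step-by-step execution trace:
1. `val = next(iter([]))` raises StopIteration.
2. `except TypeError` does not match StopIteration; skipped.
3. `except StopIteration` matches → output = 63.
4. Remaining except clauses are skipped.
Result: 63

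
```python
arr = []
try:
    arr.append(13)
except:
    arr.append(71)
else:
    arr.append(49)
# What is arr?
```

Step-by-step execution trace:
1. try: `arr.append(13)` → arr = [13]. No exception raised.
2. `except` is skipped.
3. `else` runs (try completed without exception): `arr.append(49)` → arr = [13, 49].
Result: [13, 49]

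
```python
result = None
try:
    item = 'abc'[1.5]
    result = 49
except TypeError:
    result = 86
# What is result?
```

Step-by-step execution trace:
1. `item = 'abc'[1.5]` raises TypeError.
2. `result = 49` is not reached.
3. `except TypeError` matches → result = 86.
Result: 86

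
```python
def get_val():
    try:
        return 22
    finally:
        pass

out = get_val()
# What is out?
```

Step-by-step execution trace:
1. `get_val()` enters try: `return 22` sets pending return value 22.
2. Before returning, `finally: pass` runs (no effect).
3. get_val() returns 22 → out = 22.
Result: 22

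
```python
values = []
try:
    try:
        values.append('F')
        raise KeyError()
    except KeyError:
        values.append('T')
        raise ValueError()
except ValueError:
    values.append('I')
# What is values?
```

Step-by-step execution trace:
1. Inner try: `values.append('F')` → values = ['F'].
2. `raise KeyError()` raises KeyError.
3. Inner `except KeyError` matches → `values.append('T')` → values = ['F', 'T'].
4. `raise ValueError()` raises ValueError; propagates to outer try.
5. Outer `except ValueError` matches → `values.append('I')` → values = ['F', 'T', 'I'].
Result: ['F', 'T', 'I']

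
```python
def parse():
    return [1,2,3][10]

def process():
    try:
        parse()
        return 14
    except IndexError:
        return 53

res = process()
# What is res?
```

Step-by-step execution trace:
1. `process()` calls `parse()`.
2. `parse()` evaluates `[1,2,3][10]`, which raises IndexError; it propagates to the caller.
3. `return 14` is not reached.
4. `except IndexError` in process matches → returns 53.
5. res = 53.
Result: 53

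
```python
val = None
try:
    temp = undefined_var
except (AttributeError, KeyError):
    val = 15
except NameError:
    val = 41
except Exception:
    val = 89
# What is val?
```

Step-by-step execution trace:
1. `temp = undefined_var` raises NameError.
2. `except (AttributeError, KeyError)` does not match NameError; skipped.
3. `except NameError` matches (exact type match) → val = 41.
4. `except Exception` is not reached.
Result: 41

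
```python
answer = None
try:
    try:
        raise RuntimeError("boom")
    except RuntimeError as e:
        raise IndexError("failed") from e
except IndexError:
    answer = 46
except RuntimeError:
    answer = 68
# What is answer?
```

Step-by-step execution trace:
1. Inner try raises RuntimeError; inner `except RuntimeError as e` catches it.
2. `raise IndexError(...) from e` raises IndexError (RuntimeError is attached as __cause__, but only IndexError is active).
3. Outer `except IndexError` matches → answer = 46.
4. `except RuntimeError` is not reached.
Result: 46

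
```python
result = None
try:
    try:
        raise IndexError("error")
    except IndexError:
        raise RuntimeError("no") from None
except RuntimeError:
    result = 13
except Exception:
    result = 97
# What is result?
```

Step-by-step execution trace:
1. Inner try raises IndexError; inner `except IndexError` catches it.
2. `raise RuntimeError(...) from None` raises RuntimeError (from None suppresses __context__, but the active exception is still RuntimeError).
3. Outer `except RuntimeError` matches → result = 13.
4. `except Exception` is not reached.
Result: 13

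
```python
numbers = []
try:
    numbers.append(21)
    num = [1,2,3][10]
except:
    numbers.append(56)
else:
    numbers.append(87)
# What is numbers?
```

Step-by-step execution trace:
1. try: `numbers.append(21)` → numbers = [21].
2. `num = [1,2,3][10]` raises IndexError.
3. bare `except` matches → `numbers.append(56)` → numbers = [21, 56].
4. `else` is skipped (an exception was raised).
Result: [21, 56]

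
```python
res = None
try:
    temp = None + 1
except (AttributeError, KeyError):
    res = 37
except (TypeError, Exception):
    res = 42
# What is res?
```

Step-by-step execution trace:
1. `temp = None + 1` raises TypeError.
2. `except (AttributeError, KeyError)` does not match TypeError; skipped.
3. `except (TypeError, Exception)` matches (TypeError is in the tuple) → res = 42.
Result: 42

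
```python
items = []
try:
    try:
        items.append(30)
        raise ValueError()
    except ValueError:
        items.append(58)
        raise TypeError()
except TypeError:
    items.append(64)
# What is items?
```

Step-by-step execution trace:
1. Inner try: `items.append(30)` → items = [30].
2. `raise ValueError()` raises ValueError.
3. Inner `except ValueError` matches → `items.append(58)` → items = [30, 58].
4. `raise TypeError()` raises TypeError; propagates to outer try.
5. Outer `except TypeError` matches → `items.append(64)` → items = [30, 58, 64].
Result: [30, 58, 64]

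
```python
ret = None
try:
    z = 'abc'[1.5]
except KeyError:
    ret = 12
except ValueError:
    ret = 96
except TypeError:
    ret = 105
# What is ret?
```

Step-by-step execution trace:
1. `z = 'abc'[1.5]` raises TypeError.
2. `except KeyError` does not match TypeError; skipped.
3. `except ValueError` does not match TypeError; skipped.
4. `except TypeError` matches → ret = 105.
Result: 105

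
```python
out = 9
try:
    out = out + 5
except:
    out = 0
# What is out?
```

Step-by-step execution trace:
1. out starts at 9.
2. try: `out = out + 5` → out = 14. No exception raised.
3. `except` is skipped.
Result: 14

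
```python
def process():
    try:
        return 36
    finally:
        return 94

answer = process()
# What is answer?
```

Step-by-step execution trace:
1. `process()` enters try: `return 36` sets pending return value 36.
2. Before returning, `finally: return 94` runs and overrides the pending return.
3. process() returns 94 → answer = 94.
Result: 94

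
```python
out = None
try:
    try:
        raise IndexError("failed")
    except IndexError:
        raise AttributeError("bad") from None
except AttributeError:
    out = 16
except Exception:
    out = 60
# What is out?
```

Step-by-step execution trace:
1. Inner try raises IndexError; inner `except IndexError` catches it.
2. `raise AttributeError(...) from None` raises AttributeError (from None suppresses __context__, but the active exception is still AttributeError).
3. Outer `except AttributeError` matches → out = 16.
4. `except Exception` is not reached.
Result: 16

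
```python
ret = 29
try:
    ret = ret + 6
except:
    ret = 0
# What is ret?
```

Step-by-step execution trace:
1. ret starts at 29.
2. try: `ret = ret + 6` → ret = 35. No exception raised.
3. `except` is skipped.
Result: 35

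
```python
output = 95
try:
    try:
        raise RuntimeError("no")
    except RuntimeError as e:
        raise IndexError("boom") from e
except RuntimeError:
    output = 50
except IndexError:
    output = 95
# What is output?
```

Step-by-step execution trace:
1. Inner try raises RuntimeError; inner `except RuntimeError as e` catches it.
2. `raise IndexError(...) from e` raises IndexError (RuntimeError is attached as __cause__, but only IndexError is active).
3. Outer `except RuntimeError` does not match IndexError; skipped.
4. Outer `except IndexError` matches → output = 95.
Result: 95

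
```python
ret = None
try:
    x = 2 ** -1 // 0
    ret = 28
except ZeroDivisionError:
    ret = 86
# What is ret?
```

Step-by-step execution trace:
1. `x = 2 ** -1 // 0` raises ZeroDivisionError.
2. `ret = 28` is not reached.
3. `except ZeroDivisionError` matches → ret = 86.
Result: 86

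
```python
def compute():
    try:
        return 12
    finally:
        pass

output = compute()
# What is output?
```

Step-by-step execution trace:
1. `compute()` enters try: `return 12` sets pending return value 12.
2. Before returning, `finally: pass` runs (no effect).
3. compute() returns 12 → output = 12.
Result: 12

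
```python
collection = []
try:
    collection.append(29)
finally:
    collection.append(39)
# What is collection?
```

Step-by-step execution trace:
1. try: `collection.append(29)` → collection = [29].
2. The try body completes without raising.
3. finally always runs: `collection.append(39)` → collection = [29, 39].
Result: [29, 39]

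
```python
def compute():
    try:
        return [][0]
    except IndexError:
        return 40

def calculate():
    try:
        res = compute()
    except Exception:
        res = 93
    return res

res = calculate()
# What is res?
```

Step-by-step execution trace:
1. `calculate()` calls `compute()`.
2. In compute: `[][0]` raises IndexError; `except IndexError` catches it → returns 40.
3. In calculate: `res = compute()` → res = 40. No exception reaches calculate.
4. `except Exception` is skipped; calculate returns 40.
5. res = 40.
Result: 40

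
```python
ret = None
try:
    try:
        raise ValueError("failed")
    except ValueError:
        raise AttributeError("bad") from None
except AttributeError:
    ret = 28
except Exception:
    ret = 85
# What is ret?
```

Step-by-step execution trace:
1. Inner try raises ValueError; inner `except ValueError` catches it.
2. `raise AttributeError(...) from None` raises AttributeError (from None suppresses __context__, but the active exception is still AttributeError).
3. Outer `except AttributeError` matches → ret = 28.
4. `except Exception` is not reached.
Result: 28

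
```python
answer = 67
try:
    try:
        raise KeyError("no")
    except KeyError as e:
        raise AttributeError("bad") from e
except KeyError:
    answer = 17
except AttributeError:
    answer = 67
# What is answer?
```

Step-by-step execution trace:
1. Inner try raises KeyError; inner `except KeyError as e` catches it.
2. `raise AttributeError(...) from e` raises AttributeError (KeyError is attached as __cause__, but only AttributeError is active).
3. Outer `except KeyError` does not match AttributeError; skipped.
4. Outer `except AttributeError` matches → answer = 67.
Result: 67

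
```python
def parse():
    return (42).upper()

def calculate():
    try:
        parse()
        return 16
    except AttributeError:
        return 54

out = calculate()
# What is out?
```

Step-by-step execution trace:
1. `calculate()` calls `parse()`.
2. `parse()` evaluates `(42).upper()`, which raises AttributeError; it propagates to the caller.
3. `return 16` is not reached.
4. `except AttributeError` in calculate matches → returns 54.
5. out = 54.
Result: 54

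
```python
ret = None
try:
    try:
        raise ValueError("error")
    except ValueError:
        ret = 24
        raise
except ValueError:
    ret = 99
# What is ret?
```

Step-by-step execution trace:
1. Inner try: `raise ValueError("error")` raises ValueError.
2. Inner `except ValueError` matches → ret = 24.
3. bare `raise` re-raises the same ValueError.
4. Outer `except ValueError` matches → ret = 99.
Result: 99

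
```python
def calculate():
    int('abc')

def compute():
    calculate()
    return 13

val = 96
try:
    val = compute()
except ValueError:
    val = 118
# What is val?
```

Step-by-step execution trace:
1. val starts at 96.
2. try: `compute()` calls `calculate()`.
3. `calculate()` evaluates `int('abc')`, which raises ValueError; it propagates through compute (uncaught).
4. `return 13` in compute is not reached; the assignment to val does not complete.
5. `except ValueError` matches → val = 118.
Result: 118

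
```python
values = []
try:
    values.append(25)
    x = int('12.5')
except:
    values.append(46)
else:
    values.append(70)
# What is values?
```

Step-by-step execution trace:
1. try: `values.append(25)` → values = [25].
2. `x = int('12.5')` raises ValueError.
3. bare `except` matches → `values.append(46)` → values = [25, 46].
4. `else` is skipped (an exception was raised).
Result: [25, 46]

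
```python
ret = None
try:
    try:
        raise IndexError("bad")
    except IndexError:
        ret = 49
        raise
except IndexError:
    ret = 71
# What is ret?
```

Step-by-step execution trace:
1. Inner try: `raise IndexError("bad")` raises IndexError.
2. Inner `except IndexError` matches → ret = 49.
3. bare `raise` re-raises the same IndexError.
4. Outer `except IndexError` matches → ret = 71.
Result: 71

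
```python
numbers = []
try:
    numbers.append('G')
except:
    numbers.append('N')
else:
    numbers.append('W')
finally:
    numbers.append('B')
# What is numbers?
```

Step-by-step execution trace:
1. try: `numbers.append('G')` → numbers = ['G']. No exception raised.
2. `except` is skipped.
3. `else` runs: `numbers.append('W')` → numbers = ['G', 'W'].
4. `finally` always runs: `numbers.append('B')` → numbers = ['G', 'W', 'B'].
Result: ['G', 'W', 'B']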